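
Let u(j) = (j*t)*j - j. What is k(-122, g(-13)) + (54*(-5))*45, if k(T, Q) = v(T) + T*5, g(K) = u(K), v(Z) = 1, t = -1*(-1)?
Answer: -12759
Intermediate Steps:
t = 1
u(j) = j**2 - j (u(j) = (j*1)*j - j = j*j - j = j**2 - j)
g(K) = K*(-1 + K)
k(T, Q) = 1 + 5*T (k(T, Q) = 1 + T*5 = 1 + 5*T)
k(-122, g(-13)) + (54*(-5))*45 = (1 + 5*(-122)) + (54*(-5))*45 = (1 - 610) - 270*45 = -609 - 12150 = -12759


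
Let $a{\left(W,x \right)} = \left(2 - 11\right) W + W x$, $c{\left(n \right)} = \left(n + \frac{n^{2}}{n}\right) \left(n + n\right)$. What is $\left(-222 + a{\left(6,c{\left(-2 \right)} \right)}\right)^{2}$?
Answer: $32400$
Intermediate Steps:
$c{\left(n \right)} = 4 n^{2}$ ($c{\left(n \right)} = \left(n + n\right) 2 n = 2 n 2 n = 4 n^{2}$)
$a{\left(W,x \right)} = - 9 W + W x$
$\left(-222 + a{\left(6,c{\left(-2 \right)} \right)}\right)^{2} = \left(-222 + 6 \left(-9 + 4 \left(-2\right)^{2}\right)\right)^{2} = \left(-222 + 6 \left(-9 + 4 \cdot 4\right)\right)^{2} = \left(-222 + 6 \left(-9 + 16\right)\right)^{2} = \left(-222 + 6 \cdot 7\right)^{2} = \left(-222 + 42\right)^{2} = \left(-180\right)^{2} = 32400$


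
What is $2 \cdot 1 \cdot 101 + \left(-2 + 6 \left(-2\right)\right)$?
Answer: $188$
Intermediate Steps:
$2 \cdot 1 \cdot 101 + \left(-2 + 6 \left(-2\right)\right) = 2 \cdot 101 - 14 = 202 - 14 = 188$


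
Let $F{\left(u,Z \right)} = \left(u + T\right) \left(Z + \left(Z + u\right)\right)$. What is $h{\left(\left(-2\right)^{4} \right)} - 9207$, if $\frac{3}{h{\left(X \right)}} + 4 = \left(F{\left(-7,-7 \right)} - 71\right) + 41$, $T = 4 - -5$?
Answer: $- \frac{699735}{76} \approx -9207.0$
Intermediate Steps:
$T = 9$ ($T = 4 + 5 = 9$)
$F{\left(u,Z \right)} = \left(9 + u\right) \left(u + 2 Z\right)$ ($F{\left(u,Z \right)} = \left(u + 9\right) \left(Z + \left(Z + u\right)\right) = \left(9 + u\right) \left(u + 2 Z\right)$)
$h{\left(X \right)} = - \frac{3}{76}$ ($h{\left(X \right)} = \frac{3}{-4 + \left(\left(\left(\left(-7\right)^{2} + 9 \left(-7\right) + 18 \left(-7\right) + 2 \left(-7\right) \left(-7\right)\right) - 71\right) + 41\right)} = \frac{3}{-4 + \left(\left(\left(49 - 63 - 126 + 98\right) - 71\right) + 41\right)} = \frac{3}{-4 + \left(\left(-42 - 71\right) + 41\right)} = \frac{3}{-4 + \left(-113 + 41\right)} = \frac{3}{-4 - 72} = \frac{3}{-76} = 3 \left(- \frac{1}{76}\right) = - \frac{3}{76}$)
$h{\left(\left(-2\right)^{4} \right)} - 9207 = - \frac{3}{76} - 9207 = - \frac{699735}{76}$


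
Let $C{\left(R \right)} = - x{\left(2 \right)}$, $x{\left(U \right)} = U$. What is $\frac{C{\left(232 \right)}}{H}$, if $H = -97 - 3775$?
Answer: $\frac{1}{1936} \approx 0.00051653$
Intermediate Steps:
$C{\left(R \right)} = -2$ ($C{\left(R \right)} = \left(-1\right) 2 = -2$)
$H = -3872$ ($H = -97 - 3775 = -3872$)
$\frac{C{\left(232 \right)}}{H} = - \frac{2}{-3872} = \left(-2\right) \left(- \frac{1}{3872}\right) = \frac{1}{1936}$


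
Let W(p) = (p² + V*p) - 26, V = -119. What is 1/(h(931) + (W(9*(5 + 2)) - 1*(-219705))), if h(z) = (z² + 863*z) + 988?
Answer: 1/1887353 ≈ 5.2984e-7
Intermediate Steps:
h(z) = 988 + z² + 863*z
W(p) = -26 + p² - 119*p (W(p) = (p² - 119*p) - 26 = -26 + p² - 119*p)
1/(h(931) + (W(9*(5 + 2)) - 1*(-219705))) = 1/((988 + 931² + 863*931) + ((-26 + (9*(5 + 2))² - 1071*(5 + 2)) - 1*(-219705))) = 1/((988 + 866761 + 803453) + ((-26 + (9*7)² - 1071*7) + 219705)) = 1/(1671202 + ((-26 + 63² - 119*63) + 219705)) = 1/(1671202 + ((-26 + 3969 - 7497) + 219705)) = 1/(1671202 + (-3554 + 219705)) = 1/(1671202 + 216151) = 1/1887353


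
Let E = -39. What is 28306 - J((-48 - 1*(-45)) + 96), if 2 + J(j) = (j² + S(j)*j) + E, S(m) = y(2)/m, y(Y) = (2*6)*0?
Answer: 19698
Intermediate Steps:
y(Y) = 0 (y(Y) = 12*0 = 0)
S(m) = 0 (S(m) = 0/m = 0)
J(j) = -41 + j² (J(j) = -2 + ((j² + 0*j) - 39) = -2 + ((j² + 0) - 39) = -2 + (j² - 39) = -2 + (-39 + j²) = -41 + j²)
28306 - J((-48 - 1*(-45)) + 96) = 28306 - (-41 + ((-48 - 1*(-45)) + 96)²) = 28306 - (-41 + ((-48 + 45) + 96)²) = 28306 - (-41 + (-3 + 96)²) = 28306 - (-41 + 93²) = 28306 - (-41 + 8649) = 28306 - 1*8608 = 28306 - 8608 = 19698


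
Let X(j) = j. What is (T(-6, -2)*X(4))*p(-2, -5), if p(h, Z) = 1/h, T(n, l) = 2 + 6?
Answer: -16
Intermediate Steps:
T(n, l) = 8
(T(-6, -2)*X(4))*p(-2, -5) = (8*4)/(-2) = 32*(-½) = -16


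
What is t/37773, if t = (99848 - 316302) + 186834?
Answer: -29620/37773 ≈ -0.78416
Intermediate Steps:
t = -29620 (t = -216454 + 186834 = -29620)
t/37773 = -29620/37773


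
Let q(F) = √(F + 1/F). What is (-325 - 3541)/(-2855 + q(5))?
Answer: 55187150/40755099 + 3866*√130/40755099 ≈ 1.3552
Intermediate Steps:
q(F) = √(F + 1/F)
(-325 - 3541)/(-2855 + q(5)) = (-325 - 3541)/(-2855 + √(5 + 1/5)) = -3866/(-2855 + √(5 + ⅕)) = -3866/(-2855 + √(26/5)) = -3866/(-2855 + √130/5)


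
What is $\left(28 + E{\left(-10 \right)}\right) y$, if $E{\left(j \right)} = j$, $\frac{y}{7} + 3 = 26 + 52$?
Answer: $9450$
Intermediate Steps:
$y = 525$ ($y = -21 + 7 \left(26 + 52\right) = -21 + 7 \cdot 78 = -21 + 546 = 525$)
$\left(28 + E{\left(-10 \right)}\right) y = \left(28 - 10\right) 525 = 18 \cdot 525 = 9450$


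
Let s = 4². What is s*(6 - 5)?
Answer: 16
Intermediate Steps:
s = 16
s*(6 - 5) = 16*(6 - 5) = 16*1 = 16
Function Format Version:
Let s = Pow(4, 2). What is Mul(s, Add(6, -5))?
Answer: 16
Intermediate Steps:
s = 16
Mul(s, Add(6, -5)) = Mul(16, Add(6, -5)) = Mul(16, 1) = 16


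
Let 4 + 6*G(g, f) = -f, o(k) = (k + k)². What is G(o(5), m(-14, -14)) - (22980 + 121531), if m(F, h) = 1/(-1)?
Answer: -289023/2 ≈ -1.4451e+5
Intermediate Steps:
o(k) = 4*k² (o(k) = (2*k)² = 4*k²)
m(F, h) = -1
G(g, f) = -⅔ - f/6 (G(g, f) = -⅔ + (-f)/6 = -⅔ - f/6)
G(o(5), m(-14, -14)) - (22980 + 121531) = (-⅔ - ⅙*(-1)) - (22980 + 121531) = (-⅔ + ⅙) - 1*144511 = -½ - 144511 = -289023/2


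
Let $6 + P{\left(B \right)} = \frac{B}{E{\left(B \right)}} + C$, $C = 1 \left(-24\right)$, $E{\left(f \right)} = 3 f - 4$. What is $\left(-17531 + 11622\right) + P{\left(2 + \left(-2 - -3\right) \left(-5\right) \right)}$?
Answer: $- \frac{77204}{13} \approx -5938.8$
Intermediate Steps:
$E{\left(f \right)} = -4 + 3 f$
$C = -24$
$P{\left(B \right)} = -30 + \frac{B}{-4 + 3 B}$ ($P{\left(B \right)} = -6 + \left(\frac{B}{-4 + 3 B} - 24\right) = -6 + \left(-24 + \frac{B}{-4 + 3 B}\right) = -30 + \frac{B}{-4 + 3 B}$)
$\left(-17531 + 11622\right) + P{\left(2 + \left(-2 - -3\right) \left(-5\right) \right)} = \left(-17531 + 11622\right) + \frac{120 - 89 \left(2 + \left(-2 - -3\right) \left(-5\right)\right)}{-4 + 3 \left(2 + \left(-2 - -3\right) \left(-5\right)\right)} = -5909 + \frac{120 - 89 \left(2 + \left(-2 + 3\right) \left(-5\right)\right)}{-4 + 3 \left(2 + \left(-2 + 3\right) \left(-5\right)\right)} = -5909 + \frac{120 - 89 \left(2 + 1 \left(-5\right)\right)}{-4 + 3 \left(2 + 1 \left(-5\right)\right)} = -5909 + \frac{120 - 89 \left(2 - 5\right)}{-4 + 3 \left(2 - 5\right)} = -5909 + \frac{120 - -267}{-4 + 3 \left(-3\right)} = -5909 + \frac{120 + 267}{-4 - 9} = -5909 + \frac{1}{-13} \cdot 387 = -5909 - \frac{387}{13} = - \frac{77204}{13}$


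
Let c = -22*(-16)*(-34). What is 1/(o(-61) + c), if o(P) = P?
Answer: -1/12029 ≈ -8.3132e-5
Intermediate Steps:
c = -11968 (c = 352*(-34) = -11968)
1/(o(-61) + c) = 1/(-61 - 11968) = 1/(-12029) = -1/12029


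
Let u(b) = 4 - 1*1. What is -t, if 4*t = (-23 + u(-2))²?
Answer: -100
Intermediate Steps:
u(b) = 3 (u(b) = 4 - 1 = 3)
t = 100 (t = (-23 + 3)²/4 = (¼)*(-20)² = (¼)*400 = 100)
-t = -1*100 = -100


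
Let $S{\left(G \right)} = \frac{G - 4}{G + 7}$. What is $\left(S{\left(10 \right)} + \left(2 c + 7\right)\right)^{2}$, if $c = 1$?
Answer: $\frac{25281}{289} \approx 87.478$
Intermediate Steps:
$S{\left(G \right)} = \frac{-4 + G}{7 + G}$
$\left(S{\left(10 \right)} + \left(2 c + 7\right)\right)^{2} = \left(\frac{-4 + 10}{7 + 10} + \left(2 \cdot 1 + 7\right)\right)^{2} = \left(\frac{1}{17} \cdot 6 + \left(2 + 7\right)\right)^{2} = \left(\frac{1}{17} \cdot 6 + 9\right)^{2} = \left(\frac{6}{17} + 9\right)^{2} = \left(\frac{159}{17}\right)^{2} = \frac{25281}{289}$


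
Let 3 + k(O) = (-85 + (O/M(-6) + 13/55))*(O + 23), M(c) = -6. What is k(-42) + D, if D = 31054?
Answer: 1789068/55 ≈ 32529.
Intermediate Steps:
k(O) = -3 + (23 + O)*(-4662/55 - O/6) (k(O) = -3 + (-85 + (O/(-6) + 13/55))*(O + 23) = -3 + (-85 + (O*(-⅙) + 13*(1/55)))*(23 + O) = -3 + (-85 + (-O/6 + 13/55))*(23 + O) = -3 + (-85 + (13/55 - O/6))*(23 + O) = -3 + (-4662/55 - O/6)*(23 + O) = -3 + (23 + O)*(-4662/55 - O/6))
k(-42) + D = (-107391/55 - 29237/330*(-42) - ⅙*(-42)²) + 31054 = (-107391/55 + 204659/55 - ⅙*1764) + 31054 = (-107391/55 + 204659/55 - 294) + 31054 = 81098/55 + 31054 = 1789068/55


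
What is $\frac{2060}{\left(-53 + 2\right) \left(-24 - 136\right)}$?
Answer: $\frac{103}{408} \approx 0.25245$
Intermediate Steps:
$\frac{2060}{\left(-53 + 2\right) \left(-24 - 136\right)} = \frac{2060}{\left(-51\right) \left(-160\right)} = \frac{2060}{8160} = 2060 \cdot \frac{1}{8160} = \frac{103}{408}$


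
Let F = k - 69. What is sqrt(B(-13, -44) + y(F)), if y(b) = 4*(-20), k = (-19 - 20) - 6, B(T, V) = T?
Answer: I*sqrt(93) ≈ 9.6436*I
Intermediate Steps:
k = -45 (k = -39 - 6 = -45)
F = -114 (F = -45 - 69 = -114)
y(b) = -80
sqrt(B(-13, -44) + y(F)) = sqrt(-13 - 80) = sqrt(-93) = I*sqrt(93)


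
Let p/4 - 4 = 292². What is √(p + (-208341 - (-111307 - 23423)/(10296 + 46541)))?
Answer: √428787795736949/56837 ≈ 364.33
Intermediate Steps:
p = 341072 (p = 16 + 4*292² = 16 + 4*85264 = 16 + 341056 = 341072)
√(p + (-208341 - (-111307 - 23423)/(10296 + 46541))) = √(341072 + (-208341 - (-111307 - 23423)/(10296 + 46541))) = √(341072 + (-208341 - (-134730)/56837)) = √(341072 + (-208341 - 1*(-134730/56837))) = √(341072 + (-208341 + 134730/56837)) = √(341072 - 11841342687/56837) = √(7544166577/56837) = √428787795736949/56837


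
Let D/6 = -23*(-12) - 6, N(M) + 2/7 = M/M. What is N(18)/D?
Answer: 1/2268 ≈ 0.00044092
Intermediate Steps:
N(M) = 5/7 (N(M) = -2/7 + M/M = -2/7 + 1 = 5/7)
D = 1620 (D = 6*(-23*(-12) - 6) = 6*(276 - 6) = 6*270 = 1620)
N(18)/D = (5/7)/1620 = (5/7)*(1/1620) = 1/2268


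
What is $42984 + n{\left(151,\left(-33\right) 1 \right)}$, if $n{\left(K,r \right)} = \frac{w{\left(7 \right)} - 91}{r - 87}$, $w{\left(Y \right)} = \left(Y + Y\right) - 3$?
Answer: $\frac{128954}{3} \approx 42985.0$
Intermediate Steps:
$w{\left(Y \right)} = -3 + 2 Y$ ($w{\left(Y \right)} = 2 Y - 3 = -3 + 2 Y$)
$n{\left(K,r \right)} = - \frac{80}{-87 + r}$ ($n{\left(K,r \right)} = \frac{\left(-3 + 2 \cdot 7\right) - 91}{r - 87} = \frac{\left(-3 + 14\right) - 91}{-87 + r} = \frac{11 - 91}{-87 + r} = - \frac{80}{-87 + r}$)
$42984 + n{\left(151,\left(-33\right) 1 \right)} = 42984 - \frac{80}{-87 - 33} = 42984 - \frac{80}{-120} = 42984 - - \frac{2}{3} = 42984 + \frac{2}{3} = \frac{128954}{3}$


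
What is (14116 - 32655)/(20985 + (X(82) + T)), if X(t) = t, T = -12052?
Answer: -18539/9015 ≈ -2.0565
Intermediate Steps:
(14116 - 32655)/(20985 + (X(82) + T)) = (14116 - 32655)/(20985 + (82 - 12052)) = -18539/(20985 - 11970) = -18539/9015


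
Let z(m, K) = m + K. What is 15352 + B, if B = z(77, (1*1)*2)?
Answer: 15431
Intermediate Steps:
z(m, K) = K + m
B = 79 (B = (1*1)*2 + 77 = 1*2 + 77 = 2 + 77 = 79)
15352 + B = 15352 + 79 = 15431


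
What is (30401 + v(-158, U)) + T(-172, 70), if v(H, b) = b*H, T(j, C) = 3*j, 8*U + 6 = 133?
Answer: 109507/4 ≈ 27377.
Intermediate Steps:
U = 127/8 (U = -3/4 + (1/8)*133 = -3/4 + 133/8 = 127/8 ≈ 15.875)
v(H, b) = H*b
(30401 + v(-158, U)) + T(-172, 70) = (30401 - 158*127/8) + 3*(-172) = (30401 - 10033/4) - 516 = 111571/4 - 516 = 109507/4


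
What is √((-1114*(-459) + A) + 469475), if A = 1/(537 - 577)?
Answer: 17*√1357510/20 ≈ 990.35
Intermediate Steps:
A = -1/40 (A = 1/(-40) = -1/40 ≈ -0.025000)
√((-1114*(-459) + A) + 469475) = √((-1114*(-459) - 1/40) + 469475) = √((511326 - 1/40) + 469475) = √(20453039/40 + 469475) = √(39232039/40) = 17*√1357510/20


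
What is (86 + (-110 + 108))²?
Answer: 7056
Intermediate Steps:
(86 + (-110 + 108))² = (86 - 2)² = 84² = 7056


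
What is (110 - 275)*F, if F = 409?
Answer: -67485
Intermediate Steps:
(110 - 275)*F = (110 - 275)*409 = -165*409 = -67485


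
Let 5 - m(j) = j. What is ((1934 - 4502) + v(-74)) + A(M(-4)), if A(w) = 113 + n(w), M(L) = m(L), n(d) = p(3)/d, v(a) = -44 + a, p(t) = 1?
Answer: -23156/9 ≈ -2572.9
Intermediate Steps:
m(j) = 5 - j
n(d) = 1/d
M(L) = 5 - L
A(w) = 113 + 1/w
((1934 - 4502) + v(-74)) + A(M(-4)) = ((1934 - 4502) + (-44 - 74)) + (113 + 1/(5 - 1*(-4))) = (-2568 - 118) + (113 + 1/(5 + 4)) = -2686 + (113 + 1/9) = -2686 + (113 + ⅑) = -2686 + 1018/9 = -23156/9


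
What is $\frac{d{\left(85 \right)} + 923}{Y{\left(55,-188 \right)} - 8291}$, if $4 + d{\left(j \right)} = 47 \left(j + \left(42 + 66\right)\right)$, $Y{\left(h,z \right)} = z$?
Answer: $- \frac{9990}{8479} \approx -1.1782$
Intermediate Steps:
$d{\left(j \right)} = 5072 + 47 j$ ($d{\left(j \right)} = -4 + 47 \left(j + \left(42 + 66\right)\right) = -4 + 47 \left(j + 108\right) = -4 + 47 \left(108 + j\right) = -4 + \left(5076 + 47 j\right) = 5072 + 47 j$)
$\frac{d{\left(85 \right)} + 923}{Y{\left(55,-188 \right)} - 8291} = \frac{\left(5072 + 47 \cdot 85\right) + 923}{-188 - 8291} = \frac{\left(5072 + 3995\right) + 923}{-8479} = \left(9067 + 923\right) \left(- \frac{1}{8479}\right) = 9990 \left(- \frac{1}{8479}\right) = - \frac{9990}{8479}$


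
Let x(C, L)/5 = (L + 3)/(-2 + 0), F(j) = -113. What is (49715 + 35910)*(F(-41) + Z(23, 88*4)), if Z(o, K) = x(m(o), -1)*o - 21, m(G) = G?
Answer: -21320625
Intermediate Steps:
x(C, L) = -15/2 - 5*L/2 (x(C, L) = 5*((L + 3)/(-2 + 0)) = 5*((3 + L)/(-2)) = 5*((3 + L)*(-½)) = 5*(-3/2 - L/2) = -15/2 - 5*L/2)
Z(o, K) = -21 - 5*o (Z(o, K) = (-15/2 - 5/2*(-1))*o - 21 = (-15/2 + 5/2)*o - 21 = -5*o - 21 = -21 - 5*o)
(49715 + 35910)*(F(-41) + Z(23, 88*4)) = (49715 + 35910)*(-113 + (-21 - 5*23)) = 85625*(-113 + (-21 - 115)) = 85625*(-113 - 136) = 85625*(-249) = -21320625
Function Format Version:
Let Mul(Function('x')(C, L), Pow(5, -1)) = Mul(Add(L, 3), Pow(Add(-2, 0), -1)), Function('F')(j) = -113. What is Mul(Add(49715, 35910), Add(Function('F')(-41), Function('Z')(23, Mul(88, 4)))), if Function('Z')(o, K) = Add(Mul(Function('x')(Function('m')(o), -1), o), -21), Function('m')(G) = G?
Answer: -21320625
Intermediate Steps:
Function('x')(C, L) = Add(Rational(-15, 2), Mul(Rational(-5, 2), L)) (Function('x')(C, L) = Mul(5, Mul(Add(L, 3), Pow(Add(-2, 0), -1))) = Mul(5, Mul(Add(3, L), Pow(-2, -1))) = Mul(5, Mul(Add(3, L), Rational(-1, 2))) = Mul(5, Add(Rational(-3, 2), Mul(Rational(-1, 2), L))) = Add(Rational(-15, 2), Mul(Rational(-5, 2), L)))
Function('Z')(o, K) = Add(-21, Mul(-5, o)) (Function('Z')(o, K) = Add(Mul(Add(Rational(-15, 2), Mul(Rational(-5, 2), -1)), o), -21) = Add(Mul(Add(Rational(-15, 2), Rational(5, 2)), o), -21) = Add(Mul(-5, o), -21) = Add(-21, Mul(-5, o)))
Mul(Add(49715, 35910), Add(Function('F')(-41), Function('Z')(23, Mul(88, 4)))) = Mul(Add(49715, 35910), Add(-113, Add(-21, Mul(-5, 23)))) = Mul(85625, Add(-113, Add(-21, -115))) = Mul(85625, Add(-113, -136)) = Mul(85625, -249) = -21320625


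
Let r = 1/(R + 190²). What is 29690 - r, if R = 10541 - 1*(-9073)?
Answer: 1654148659/55714 ≈ 29690.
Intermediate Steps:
R = 19614 (R = 10541 + 9073 = 19614)
r = 1/55714 (r = 1/(19614 + 190²) = 1/(19614 + 36100) = 1/55714 ≈ 1.7949e-5)
29690 - r = 29690 - 1*1/55714 = 29690 - 1/55714 = 1654148659/55714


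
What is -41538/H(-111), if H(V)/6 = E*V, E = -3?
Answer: -6923/333 ≈ -20.790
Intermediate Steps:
H(V) = -18*V (H(V) = 6*(-3*V) = -18*V)
-41538/H(-111) = -41538/((-18*(-111))) = -41538/1998 = -41538*1/1998 = -6923/333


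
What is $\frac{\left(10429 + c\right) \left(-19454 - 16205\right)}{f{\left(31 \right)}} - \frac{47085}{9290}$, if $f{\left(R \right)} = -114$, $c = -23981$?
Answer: $- \frac{448940500241}{105906} \approx -4.239 \cdot 10^{6}$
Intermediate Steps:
$\frac{\left(10429 + c\right) \left(-19454 - 16205\right)}{f{\left(31 \right)}} - \frac{47085}{9290} = \frac{\left(10429 - 23981\right) \left(-19454 - 16205\right)}{-114} - \frac{47085}{9290} = \left(-13552\right) \left(-35659\right) \left(- \frac{1}{114}\right) - \frac{9417}{1858} = 483250768 \left(- \frac{1}{114}\right) - \frac{9417}{1858} = - \frac{241625384}{57} - \frac{9417}{1858} = - \frac{448940500241}{105906}$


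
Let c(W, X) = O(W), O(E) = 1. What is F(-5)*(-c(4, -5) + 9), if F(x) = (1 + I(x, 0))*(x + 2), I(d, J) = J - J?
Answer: -24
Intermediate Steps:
c(W, X) = 1
I(d, J) = 0
F(x) = 2 + x (F(x) = (1 + 0)*(x + 2) = 1*(2 + x) = 2 + x)
F(-5)*(-c(4, -5) + 9) = (2 - 5)*(-1*1 + 9) = -3*(-1 + 9) = -3*8 = -24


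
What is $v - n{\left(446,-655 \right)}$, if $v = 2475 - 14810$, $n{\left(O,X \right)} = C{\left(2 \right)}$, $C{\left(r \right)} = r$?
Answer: $-12337$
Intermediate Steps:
$n{\left(O,X \right)} = 2$
$v = -12335$ ($v = 2475 - 14810 = -12335$)
$v - n{\left(446,-655 \right)} = -12335 - 2 = -12337$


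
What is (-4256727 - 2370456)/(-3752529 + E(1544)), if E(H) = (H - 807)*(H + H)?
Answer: 6627183/1476673 ≈ 4.4879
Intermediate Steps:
E(H) = 2*H*(-807 + H) (E(H) = (-807 + H)*(2*H) = 2*H*(-807 + H))
(-4256727 - 2370456)/(-3752529 + E(1544)) = (-4256727 - 2370456)/(-3752529 + 2*1544*(-807 + 1544)) = -6627183/(-3752529 + 2*1544*737) = -6627183/(-3752529 + 2275856) = -6627183/(-1476673) = -6627183*(-1/1476673) = 6627183/1476673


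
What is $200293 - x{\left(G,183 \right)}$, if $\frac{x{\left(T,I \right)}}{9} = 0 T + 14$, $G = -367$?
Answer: $200167$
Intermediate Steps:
$x{\left(T,I \right)} = 126$ ($x{\left(T,I \right)} = 9 \left(0 T + 14\right) = 9 \left(0 + 14\right) = 9 \cdot 14 = 126$)
$200293 - x{\left(G,183 \right)} = 200293 - 126 = 200167$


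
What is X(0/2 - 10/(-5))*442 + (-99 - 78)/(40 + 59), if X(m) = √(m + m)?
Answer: 29113/33 ≈ 882.21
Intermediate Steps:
X(m) = √2*√m (X(m) = √(2*m) = √2*√m)
X(0/2 - 10/(-5))*442 + (-99 - 78)/(40 + 59) = (√2*√(0/2 - 10/(-5)))*442 + (-99 - 78)/(40 + 59) = (√2*√(0*(½) - 10*(-⅕)))*442 - 177/99 = (√2*√(0 + 2))*442 - 177*1/99 = (√2*√2)*442 - 59/33 = 2*442 - 59/33 = 884 - 59/33 = 29113/33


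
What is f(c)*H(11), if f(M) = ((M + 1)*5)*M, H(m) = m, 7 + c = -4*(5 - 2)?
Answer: 18810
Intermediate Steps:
c = -19 (c = -7 - 4*(5 - 2) = -7 - 4*3 = -7 - 12 = -19)
f(M) = M*(5 + 5*M) (f(M) = ((1 + M)*5)*M = (5 + 5*M)*M = M*(5 + 5*M))
f(c)*H(11) = (5*(-19)*(1 - 19))*11 = (5*(-19)*(-18))*11 = 1710*11 = 18810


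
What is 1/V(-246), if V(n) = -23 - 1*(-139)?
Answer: 1/116 ≈ 0.0086207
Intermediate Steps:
V(n) = 116 (V(n) = -23 + 139 = 116)
1/V(-246) = 1/116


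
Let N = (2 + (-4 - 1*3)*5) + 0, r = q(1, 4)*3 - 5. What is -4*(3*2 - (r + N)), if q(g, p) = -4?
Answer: -224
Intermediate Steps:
r = -17 (r = -4*3 - 5 = -12 - 5 = -17)
N = -33 (N = (2 + (-4 - 3)*5) + 0 = (2 - 7*5) + 0 = (2 - 35) + 0 = -33 + 0 = -33)
-4*(3*2 - (r + N)) = -4*(3*2 - (-17 - 33)) = -4*(6 - 1*(-50)) = -4*(6 + 50) = -4*56 = -224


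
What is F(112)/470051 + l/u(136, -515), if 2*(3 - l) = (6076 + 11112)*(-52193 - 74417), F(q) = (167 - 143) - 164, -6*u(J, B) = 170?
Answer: -90256954167787/2350255 ≈ -3.8403e+7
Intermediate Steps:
u(J, B) = -85/3 (u(J, B) = -⅙*170 = -85/3)
F(q) = -140 (F(q) = 24 - 164 = -140)
l = 1088086343 (l = 3 - (6076 + 11112)*(-52193 - 74417)/2 = 3 - 8594*(-126610) = 3 - ½*(-2176172680) = 3 + 1088086340 = 1088086343)
F(112)/470051 + l/u(136, -515) = -140/470051 + 1088086343/(-85/3) = -140*1/470051 + 1088086343*(-3/85) = -140/470051 - 192015237/5 = -90256954167787/2350255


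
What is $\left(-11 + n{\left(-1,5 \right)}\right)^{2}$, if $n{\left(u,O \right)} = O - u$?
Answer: $25$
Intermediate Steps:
$\left(-11 + n{\left(-1,5 \right)}\right)^{2} = \left(-11 + \left(5 - -1\right)\right)^{2} = \left(-11 + \left(5 + 1\right)\right)^{2} = \left(-11 + 6\right)^{2} = \left(-5\right)^{2} = 25$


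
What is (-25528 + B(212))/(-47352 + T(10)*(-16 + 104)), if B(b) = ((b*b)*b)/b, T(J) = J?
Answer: -2427/5809 ≈ -0.41780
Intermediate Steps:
B(b) = b² (B(b) = (b²*b)/b = b³/b = b²)
(-25528 + B(212))/(-47352 + T(10)*(-16 + 104)) = (-25528 + 212²)/(-47352 + 10*(-16 + 104)) = (-25528 + 44944)/(-47352 + 10*88) = 19416/(-47352 + 880) = 19416/(-46472) = 19416*(-1/46472) = -2427/5809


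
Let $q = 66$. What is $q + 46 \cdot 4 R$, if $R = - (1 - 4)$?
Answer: $618$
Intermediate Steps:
$R = 3$ ($R = \left(-1\right) \left(-3\right) = 3$)
$q + 46 \cdot 4 R = 66 + 46 \cdot 4 \cdot 3 = 66 + 184 \cdot 3 = 66 + 552 = 618$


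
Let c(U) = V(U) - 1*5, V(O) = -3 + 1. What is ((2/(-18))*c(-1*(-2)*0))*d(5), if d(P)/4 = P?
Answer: 140/9 ≈ 15.556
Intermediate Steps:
V(O) = -2
d(P) = 4*P
c(U) = -7 (c(U) = -2 - 1*5 = -2 - 5 = -7)
((2/(-18))*c(-1*(-2)*0))*d(5) = ((2/(-18))*(-7))*(4*5) = ((2*(-1/18))*(-7))*20 = -⅑*(-7)*20 = (7/9)*20 = 140/9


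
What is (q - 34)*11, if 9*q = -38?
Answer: -3784/9 ≈ -420.44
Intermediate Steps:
q = -38/9 (q = (⅑)*(-38) = -38/9 ≈ -4.2222)
(q - 34)*11 = (-38/9 - 34)*11 = -344/9*11 = -3784/9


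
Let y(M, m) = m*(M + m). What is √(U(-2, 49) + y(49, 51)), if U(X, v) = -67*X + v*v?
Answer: √7635 ≈ 87.379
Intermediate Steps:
U(X, v) = v² - 67*X (U(X, v) = -67*X + v² = v² - 67*X)
√(U(-2, 49) + y(49, 51)) = √((49² - 67*(-2)) + 51*(49 + 51)) = √((2401 + 134) + 51*100) = √(2535 + 5100) = √7635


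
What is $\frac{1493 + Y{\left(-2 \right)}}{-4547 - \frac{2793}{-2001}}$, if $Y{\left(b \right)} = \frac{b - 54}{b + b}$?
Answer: $- \frac{1005169}{3031918} \approx -0.33153$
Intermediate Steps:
$Y{\left(b \right)} = \frac{-54 + b}{2 b}$
$\frac{1493 + Y{\left(-2 \right)}}{-4547 - \frac{2793}{-2001}} = \frac{1493 + \frac{-54 - 2}{2 \left(-2\right)}}{-4547 - \frac{2793}{-2001}} = \frac{1493 + \frac{1}{2} \left(- \frac{1}{2}\right) \left(-56\right)}{-4547 - - \frac{931}{667}} = \frac{1493 + 14}{-4547 + \frac{931}{667}} = \frac{1507}{- \frac{3031918}{667}} = 1507 \left(- \frac{667}{3031918}\right) = - \frac{1005169}{3031918}$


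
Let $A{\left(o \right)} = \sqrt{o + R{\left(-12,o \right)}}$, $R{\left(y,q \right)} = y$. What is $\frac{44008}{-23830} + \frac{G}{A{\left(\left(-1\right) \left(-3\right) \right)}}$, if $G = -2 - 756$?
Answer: $- \frac{22004}{11915} + \frac{758 i}{3} \approx -1.8467 + 252.67 i$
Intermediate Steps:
$G = -758$ ($G = -2 - 756 = -758$)
$A{\left(o \right)} = \sqrt{-12 + o}$ ($A{\left(o \right)} = \sqrt{o - 12} = \sqrt{-12 + o}$)
$\frac{44008}{-23830} + \frac{G}{A{\left(\left(-1\right) \left(-3\right) \right)}} = \frac{44008}{-23830} - \frac{758}{\sqrt{-12 - -3}} = 44008 \left(- \frac{1}{23830}\right) - \frac{758}{\sqrt{-12 + 3}} = - \frac{22004}{11915} - \frac{758}{\sqrt{-9}} = - \frac{22004}{11915} - \frac{758}{3 i} = - \frac{22004}{11915} - 758 \left(- \frac{i}{3}\right) = - \frac{22004}{11915} + \frac{758 i}{3}$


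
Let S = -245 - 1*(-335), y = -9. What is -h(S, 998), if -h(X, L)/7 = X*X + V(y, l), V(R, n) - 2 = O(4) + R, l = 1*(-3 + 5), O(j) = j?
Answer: 56679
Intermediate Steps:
S = 90 (S = -245 + 335 = 90)
l = 2 (l = 1*2 = 2)
V(R, n) = 6 + R (V(R, n) = 2 + (4 + R) = 6 + R)
h(X, L) = 21 - 7*X**2 (h(X, L) = -7*(X*X + (6 - 9)) = -7*(X**2 - 3) = -7*(-3 + X**2) = 21 - 7*X**2)
-h(S, 998) = -(21 - 7*90**2) = -(21 - 7*8100) = -(21 - 56700) = -1*(-56679) = 56679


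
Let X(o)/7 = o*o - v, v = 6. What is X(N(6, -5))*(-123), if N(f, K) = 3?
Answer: -2583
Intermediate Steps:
X(o) = -42 + 7*o² (X(o) = 7*(o*o - 1*6) = 7*(o² - 6) = 7*(-6 + o²) = -42 + 7*o²)
X(N(6, -5))*(-123) = (-42 + 7*3²)*(-123) = (-42 + 7*9)*(-123) = (-42 + 63)*(-123) = 21*(-123) = -2583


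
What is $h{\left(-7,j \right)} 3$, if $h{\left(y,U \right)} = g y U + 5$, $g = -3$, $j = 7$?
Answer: $456$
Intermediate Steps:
$h{\left(y,U \right)} = 5 - 3 U y$ ($h{\left(y,U \right)} = - 3 y U + 5 = - 3 U y + 5 = 5 - 3 U y$)
$h{\left(-7,j \right)} 3 = \left(5 - 21 \left(-7\right)\right) 3 = \left(5 + 147\right) 3 = 152 \cdot 3 = 456$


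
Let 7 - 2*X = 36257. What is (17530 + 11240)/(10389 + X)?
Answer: -14385/3868 ≈ -3.7190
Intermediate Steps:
X = -18125 (X = 7/2 - ½*36257 = 7/2 - 36257/2 = -18125)
(17530 + 11240)/(10389 + X) = (17530 + 11240)/(10389 - 18125) = 28770/(-7736) = 28770*(-1/7736) = -14385/3868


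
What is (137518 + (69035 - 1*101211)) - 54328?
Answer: 51014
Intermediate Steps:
(137518 + (69035 - 1*101211)) - 54328 = (137518 + (69035 - 101211)) - 54328 = (137518 - 32176) - 54328 = 105342 - 54328 = 51014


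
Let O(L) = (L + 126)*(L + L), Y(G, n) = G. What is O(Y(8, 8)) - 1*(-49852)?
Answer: 51996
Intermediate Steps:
O(L) = 2*L*(126 + L) (O(L) = (126 + L)*(2*L) = 2*L*(126 + L))
O(Y(8, 8)) - 1*(-49852) = 2*8*(126 + 8) - 1*(-49852) = 2*8*134 + 49852 = 2144 + 49852 = 51996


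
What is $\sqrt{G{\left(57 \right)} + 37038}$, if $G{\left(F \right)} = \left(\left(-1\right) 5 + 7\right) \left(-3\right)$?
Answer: $2 \sqrt{9258} \approx 192.44$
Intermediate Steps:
$G{\left(F \right)} = -6$ ($G{\left(F \right)} = \left(-5 + 7\right) \left(-3\right) = 2 \left(-3\right) = -6$)
$\sqrt{G{\left(57 \right)} + 37038} = \sqrt{-6 + 37038} = \sqrt{37032} = 2 \sqrt{9258}$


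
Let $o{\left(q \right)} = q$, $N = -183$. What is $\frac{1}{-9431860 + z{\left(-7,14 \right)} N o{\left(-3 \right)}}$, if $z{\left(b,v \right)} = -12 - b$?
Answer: $- \frac{1}{9434605} \approx -1.0599 \cdot 10^{-7}$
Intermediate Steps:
$\frac{1}{-9431860 + z{\left(-7,14 \right)} N o{\left(-3 \right)}} = \frac{1}{-9431860 + \left(-12 - -7\right) \left(-183\right) \left(-3\right)} = \frac{1}{-9431860 + \left(-12 + 7\right) \left(-183\right) \left(-3\right)} = \frac{1}{-9431860 + \left(-5\right) \left(-183\right) \left(-3\right)} = \frac{1}{-9431860 + 915 \left(-3\right)} = \frac{1}{-9431860 - 2745} = \frac{1}{-9434605} = - \frac{1}{9434605}$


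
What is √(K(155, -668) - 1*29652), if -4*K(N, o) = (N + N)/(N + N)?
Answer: I*√118609/2 ≈ 172.2*I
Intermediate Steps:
K(N, o) = -¼ (K(N, o) = -(N + N)/(4*(N + N)) = -2*N/(4*(2*N)) = -2*N*1/(2*N)/4 = -¼*1 = -¼)
√(K(155, -668) - 1*29652) = √(-¼ - 1*29652) = √(-¼ - 29652) = √(-118609/4) = I*√118609/2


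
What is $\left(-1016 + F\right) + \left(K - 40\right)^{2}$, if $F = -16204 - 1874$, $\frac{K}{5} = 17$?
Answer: $-17069$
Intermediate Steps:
$K = 85$ ($K = 5 \cdot 17 = 85$)
$F = -18078$ ($F = -16204 - 1874 = -18078$)
$\left(-1016 + F\right) + \left(K - 40\right)^{2} = \left(-1016 - 18078\right) + \left(85 - 40\right)^{2} = -19094 + 45^{2} = -19094 + 2025 = -17069$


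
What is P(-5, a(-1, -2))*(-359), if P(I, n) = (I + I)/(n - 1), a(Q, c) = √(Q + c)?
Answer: -1795/2 - 1795*I*√3/2 ≈ -897.5 - 1554.5*I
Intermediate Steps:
P(I, n) = 2*I/(-1 + n) (P(I, n) = (2*I)/(-1 + n) = 2*I/(-1 + n))
P(-5, a(-1, -2))*(-359) = (2*(-5)/(-1 + √(-1 - 2)))*(-359) = (2*(-5)/(-1 + √(-3)))*(-359) = (2*(-5)/(-1 + I*√3))*(-359) = -10/(-1 + I*√3)*(-359) = 3590/(-1 + I*√3)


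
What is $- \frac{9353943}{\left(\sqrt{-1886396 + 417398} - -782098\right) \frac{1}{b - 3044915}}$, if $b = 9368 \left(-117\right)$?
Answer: $\frac{15147051005101556997}{305839375301} - \frac{116203220095959 i \sqrt{163222}}{611678750602} \approx 4.9526 \cdot 10^{7} - 76751.0 i$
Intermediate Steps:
$b = -1096056$
$- \frac{9353943}{\left(\sqrt{-1886396 + 417398} - -782098\right) \frac{1}{b - 3044915}} = - \frac{9353943}{\left(\sqrt{-1886396 + 417398} - -782098\right) \frac{1}{-1096056 - 3044915}} = - \frac{9353943}{\left(\sqrt{-1468998} + \left(-665054 + 1447152\right)\right) \frac{1}{-4140971}} = - \frac{9353943}{\left(3 i \sqrt{163222} + 782098\right) \left(- \frac{1}{4140971}\right)} = - \frac{9353943}{\left(782098 + 3 i \sqrt{163222}\right) \left(- \frac{1}{4140971}\right)} = - \frac{9353943}{- \frac{782098}{4140971} - \frac{3 i \sqrt{163222}}{4140971}}$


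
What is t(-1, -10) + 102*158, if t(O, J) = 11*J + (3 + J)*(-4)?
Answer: 16034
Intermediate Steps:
t(O, J) = -12 + 7*J (t(O, J) = 11*J + (-12 - 4*J) = -12 + 7*J)
t(-1, -10) + 102*158 = (-12 + 7*(-10)) + 102*158 = (-12 - 70) + 16116 = -82 + 16116 = 16034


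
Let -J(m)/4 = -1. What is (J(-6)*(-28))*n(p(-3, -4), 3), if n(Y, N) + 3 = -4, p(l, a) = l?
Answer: 784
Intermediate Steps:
J(m) = 4 (J(m) = -4*(-1) = 4)
n(Y, N) = -7 (n(Y, N) = -3 - 4 = -7)
(J(-6)*(-28))*n(p(-3, -4), 3) = (4*(-28))*(-7) = -112*(-7) = 784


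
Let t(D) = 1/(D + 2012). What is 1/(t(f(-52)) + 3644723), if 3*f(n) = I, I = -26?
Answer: 6010/21904785233 ≈ 2.7437e-7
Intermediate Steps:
f(n) = -26/3 (f(n) = (⅓)*(-26) = -26/3)
t(D) = 1/(2012 + D)
1/(t(f(-52)) + 3644723) = 1/(1/(2012 - 26/3) + 3644723) = 1/(1/(6010/3) + 3644723) = 1/(3/6010 + 3644723) = 1/(21904785233/6010) = 6010/21904785233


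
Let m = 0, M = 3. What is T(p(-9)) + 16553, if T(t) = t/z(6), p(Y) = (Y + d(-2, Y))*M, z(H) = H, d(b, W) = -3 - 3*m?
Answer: 16547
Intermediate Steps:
d(b, W) = -3 (d(b, W) = -3 - 3*0 = -3 + 0 = -3)
p(Y) = -9 + 3*Y (p(Y) = (Y - 3)*3 = (-3 + Y)*3 = -9 + 3*Y)
T(t) = t/6
T(p(-9)) + 16553 = (-9 + 3*(-9))/6 + 16553 = (-9 - 27)/6 + 16553 = (⅙)*(-36) + 16553 = -6 + 16553 = 16547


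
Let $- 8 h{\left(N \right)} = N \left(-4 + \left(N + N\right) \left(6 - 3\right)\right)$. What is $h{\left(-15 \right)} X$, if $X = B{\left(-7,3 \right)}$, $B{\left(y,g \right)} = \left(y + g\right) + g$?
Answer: $\frac{705}{4} \approx 176.25$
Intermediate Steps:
$B{\left(y,g \right)} = y + 2 g$ ($B{\left(y,g \right)} = \left(g + y\right) + g = y + 2 g$)
$h{\left(N \right)} = - \frac{N \left(-4 + 6 N\right)}{8}$ ($h{\left(N \right)} = - \frac{N \left(-4 + \left(N + N\right) \left(6 - 3\right)\right)}{8} = - \frac{N \left(-4 + 2 N 3\right)}{8} = - \frac{N \left(-4 + 6 N\right)}{8}$)
$X = -1$ ($X = -7 + 2 \cdot 3 = -7 + 6 = -1$)
$h{\left(-15 \right)} X = \frac{1}{4} \left(-15\right) \left(2 - -45\right) \left(-1\right) = \frac{1}{4} \left(-15\right) \left(2 + 45\right) \left(-1\right) = \frac{1}{4} \left(-15\right) 47 \left(-1\right) = \left(- \frac{705}{4}\right) \left(-1\right) = \frac{705}{4}$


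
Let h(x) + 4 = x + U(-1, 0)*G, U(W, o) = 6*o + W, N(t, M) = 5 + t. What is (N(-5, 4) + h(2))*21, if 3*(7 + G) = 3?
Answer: 84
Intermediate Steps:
G = -6 (G = -7 + (⅓)*3 = -7 + 1 = -6)
U(W, o) = W + 6*o
h(x) = 2 + x (h(x) = -4 + (x + (-1 + 6*0)*(-6)) = -4 + (x + (-1 + 0)*(-6)) = -4 + (x - 1*(-6)) = -4 + (x + 6) = -4 + (6 + x) = 2 + x)
(N(-5, 4) + h(2))*21 = ((5 - 5) + (2 + 2))*21 = (0 + 4)*21 = 4*21 = 84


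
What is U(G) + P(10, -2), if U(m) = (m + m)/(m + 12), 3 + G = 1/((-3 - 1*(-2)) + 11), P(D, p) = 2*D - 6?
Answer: 1216/91 ≈ 13.363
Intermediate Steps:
P(D, p) = -6 + 2*D
G = -29/10 (G = -3 + 1/((-3 - 1*(-2)) + 11) = -3 + 1/((-3 + 2) + 11) = -3 + 1/(-1 + 11) = -3 + 1/10 = -3 + ⅒ = -29/10 ≈ -2.9000)
U(m) = 2*m/(12 + m) (U(m) = (2*m)/(12 + m) = 2*m/(12 + m))
U(G) + P(10, -2) = 2*(-29/10)/(12 - 29/10) + (-6 + 2*10) = 2*(-29/10)/(91/10) + (-6 + 20) = 2*(-29/10)*(10/91) + 14 = -58/91 + 14 = 1216/91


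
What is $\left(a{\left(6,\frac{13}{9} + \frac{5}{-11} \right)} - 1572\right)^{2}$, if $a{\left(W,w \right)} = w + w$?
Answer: $\frac{24159106624}{9801} \approx 2.465 \cdot 10^{6}$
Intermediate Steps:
$a{\left(W,w \right)} = 2 w$
$\left(a{\left(6,\frac{13}{9} + \frac{5}{-11} \right)} - 1572\right)^{2} = \left(2 \left(\frac{13}{9} + \frac{5}{-11}\right) - 1572\right)^{2} = \left(2 \left(13 \cdot \frac{1}{9} + 5 \left(- \frac{1}{11}\right)\right) - 1572\right)^{2} = \left(2 \left(\frac{13}{9} - \frac{5}{11}\right) - 1572\right)^{2} = \left(2 \cdot \frac{98}{99} - 1572\right)^{2} = \left(\frac{196}{99} - 1572\right)^{2} = \left(- \frac{155432}{99}\right)^{2} = \frac{24159106624}{9801}$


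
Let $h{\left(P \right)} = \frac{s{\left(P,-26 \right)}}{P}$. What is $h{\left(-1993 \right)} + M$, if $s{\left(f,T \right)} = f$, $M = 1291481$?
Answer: $1291482$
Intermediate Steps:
$h{\left(P \right)} = 1$ ($h{\left(P \right)} = \frac{P}{P} = 1$)
$h{\left(-1993 \right)} + M = 1 + 1291481 = 1291482$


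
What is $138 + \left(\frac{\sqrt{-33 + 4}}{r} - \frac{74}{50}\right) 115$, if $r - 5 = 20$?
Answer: $- \frac{161}{5} + \frac{23 i \sqrt{29}}{5} \approx -32.2 + 24.772 i$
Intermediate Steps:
$r = 25$ ($r = 5 + 20 = 25$)
$138 + \left(\frac{\sqrt{-33 + 4}}{r} - \frac{74}{50}\right) 115 = 138 + \left(\frac{\sqrt{-33 + 4}}{25} - \frac{74}{50}\right) 115 = 138 + \left(\sqrt{-29} \cdot \frac{1}{25} - \frac{37}{25}\right) 115 = 138 + \left(i \sqrt{29} \cdot \frac{1}{25} - \frac{37}{25}\right) 115 = 138 + \left(\frac{i \sqrt{29}}{25} - \frac{37}{25}\right) 115 = 138 + \left(- \frac{37}{25} + \frac{i \sqrt{29}}{25}\right) 115 = 138 - \left(\frac{851}{5} - \frac{23 i \sqrt{29}}{5}\right) = - \frac{161}{5} + \frac{23 i \sqrt{29}}{5}$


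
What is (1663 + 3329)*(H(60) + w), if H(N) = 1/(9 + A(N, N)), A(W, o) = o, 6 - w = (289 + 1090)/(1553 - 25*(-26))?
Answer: 1362972416/50669 ≈ 26900.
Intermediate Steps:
w = 11839/2203 (w = 6 - (289 + 1090)/(1553 - 25*(-26)) = 6 - 1379/(1553 + 650) = 6 - 1379/2203 = 11839/2203 ≈ 5.3740)
H(N) = 1/(9 + N)
(1663 + 3329)*(H(60) + w) = (1663 + 3329)*(1/(9 + 60) + 11839/2203) = 4992*(1/69 + 11839/2203) = 4992*(819094/152007) = 1362972416/50669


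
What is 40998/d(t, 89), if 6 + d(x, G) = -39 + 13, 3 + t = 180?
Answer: -20499/16 ≈ -1281.2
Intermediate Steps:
t = 177 (t = -3 + 180 = 177)
d(x, G) = -32 (d(x, G) = -6 + (-39 + 13) = -6 - 26 = -32)
40998/d(t, 89) = 40998/(-32) = 40998*(-1/32) = -20499/16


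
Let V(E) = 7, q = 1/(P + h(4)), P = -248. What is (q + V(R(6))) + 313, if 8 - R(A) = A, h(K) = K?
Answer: 78079/244 ≈ 320.00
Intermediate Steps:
R(A) = 8 - A
q = -1/244 (q = 1/(-248 + 4) = 1/(-244) = -1/244 ≈ -0.0040984)
(q + V(R(6))) + 313 = (-1/244 + 7) + 313 = 1707/244 + 313 = 78079/244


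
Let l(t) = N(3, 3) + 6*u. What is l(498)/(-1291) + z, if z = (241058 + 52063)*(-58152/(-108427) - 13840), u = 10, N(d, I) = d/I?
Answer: -567845093681438455/139979257 ≈ -4.0566e+9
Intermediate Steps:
l(t) = 61 (l(t) = 3/3 + 6*10 = 3*(⅓) + 60 = 1 + 60 = 61)
z = -439849026858888/108427 (z = 293121*(-58152*(-1/108427) - 13840) = 293121*(58152/108427 - 13840) = 293121*(-1500571528/108427) = -439849026858888/108427 ≈ -4.0566e+9)
l(498)/(-1291) + z = 61/(-1291) - 439849026858888/108427 = 61*(-1/1291) - 439849026858888/108427 = -61/1291 - 439849026858888/108427 = -567845093681438455/139979257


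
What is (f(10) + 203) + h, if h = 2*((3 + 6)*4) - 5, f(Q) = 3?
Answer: 273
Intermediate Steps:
h = 67 (h = 2*(9*4) - 5 = 2*36 - 5 = 72 - 5 = 67)
(f(10) + 203) + h = (3 + 203) + 67 = 206 + 67 = 273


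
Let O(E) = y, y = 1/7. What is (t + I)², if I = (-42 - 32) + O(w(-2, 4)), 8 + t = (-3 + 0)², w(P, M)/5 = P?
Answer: 260100/49 ≈ 5308.2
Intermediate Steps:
w(P, M) = 5*P
y = ⅐ ≈ 0.14286
O(E) = ⅐
t = 1 (t = -8 + (-3 + 0)² = -8 + (-3)² = -8 + 9 = 1)
I = -517/7 (I = (-42 - 32) + ⅐ = -74 + ⅐ = -517/7 ≈ -73.857)
(t + I)² = (1 - 517/7)² = (-510/7)² = 260100/49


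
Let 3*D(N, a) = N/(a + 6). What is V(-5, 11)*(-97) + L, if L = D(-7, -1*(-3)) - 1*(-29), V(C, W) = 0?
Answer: 776/27 ≈ 28.741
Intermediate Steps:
D(N, a) = N/(3*(6 + a)) (D(N, a) = (N/(a + 6))/3 = (N/(6 + a))/3 = N/(3*(6 + a)))
L = 776/27 (L = (⅓)*(-7)/(6 - 1*(-3)) - 1*(-29) = (⅓)*(-7)/(6 + 3) + 29 = (⅓)*(-7)/9 + 29 = (⅓)*(-7)*(⅑) + 29 = -7/27 + 29 = 776/27 ≈ 28.741)
V(-5, 11)*(-97) + L = 0*(-97) + 776/27 = 0 + 776/27 = 776/27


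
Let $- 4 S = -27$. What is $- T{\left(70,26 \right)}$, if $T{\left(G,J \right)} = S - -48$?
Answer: $- \frac{219}{4} \approx -54.75$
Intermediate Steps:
$S = \frac{27}{4}$ ($S = \left(- \frac{1}{4}\right) \left(-27\right) = \frac{27}{4} \approx 6.75$)
$T{\left(G,J \right)} = \frac{219}{4}$ ($T{\left(G,J \right)} = \frac{27}{4} - -48 = \frac{27}{4} + 48 = \frac{219}{4}$)
$- T{\left(70,26 \right)} = \left(-1\right) \frac{219}{4} = - \frac{219}{4}$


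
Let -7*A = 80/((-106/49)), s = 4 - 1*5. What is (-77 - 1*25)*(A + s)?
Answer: -23154/53 ≈ -436.87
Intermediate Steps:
s = -1 (s = 4 - 5 = -1)
A = 280/53 (A = -80/(7*((-106/49))) = -80/(7*((-106*1/49))) = -80/(7*(-106/49)) = -80*(-49)/(7*106) = -⅐*(-1960/53) = 280/53 ≈ 5.2830)
(-77 - 1*25)*(A + s) = (-77 - 1*25)*(280/53 - 1) = (-77 - 25)*(227/53) = -102*227/53 = -23154/53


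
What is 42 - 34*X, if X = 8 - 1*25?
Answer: 620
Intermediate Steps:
X = -17 (X = 8 - 25 = -17)
42 - 34*X = 42 - 34*(-17) = 42 + 578 = 620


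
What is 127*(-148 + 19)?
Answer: -16383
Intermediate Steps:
127*(-148 + 19) = 127*(-129) = -16383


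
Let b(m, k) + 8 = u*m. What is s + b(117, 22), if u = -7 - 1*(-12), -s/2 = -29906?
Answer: 60389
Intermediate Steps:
s = 59812 (s = -2*(-29906) = 59812)
u = 5 (u = -7 + 12 = 5)
b(m, k) = -8 + 5*m
s + b(117, 22) = 59812 + (-8 + 5*117) = 59812 + (-8 + 585) = 59812 + 577 = 60389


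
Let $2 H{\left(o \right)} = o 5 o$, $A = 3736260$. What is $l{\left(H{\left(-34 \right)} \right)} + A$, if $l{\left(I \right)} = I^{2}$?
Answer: $12088360$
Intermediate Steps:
$H{\left(o \right)} = \frac{5 o^{2}}{2}$ ($H{\left(o \right)} = \frac{o 5 o}{2} = \frac{5 o o}{2} = \frac{5 o^{2}}{2}$)
$l{\left(H{\left(-34 \right)} \right)} + A = \left(\frac{5 \left(-34\right)^{2}}{2}\right)^{2} + 3736260 = \left(\frac{5}{2} \cdot 1156\right)^{2} + 3736260 = 2890^{2} + 3736260 = 8352100 + 3736260 = 12088360$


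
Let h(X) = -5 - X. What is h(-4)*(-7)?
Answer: 7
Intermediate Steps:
h(-4)*(-7) = (-5 - 1*(-4))*(-7) = (-5 + 4)*(-7) = -1*(-7) = 7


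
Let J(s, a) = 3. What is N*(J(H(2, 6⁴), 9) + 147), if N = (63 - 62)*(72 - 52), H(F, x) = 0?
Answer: 3000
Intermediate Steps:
N = 20 (N = 1*20 = 20)
N*(J(H(2, 6⁴), 9) + 147) = 20*(3 + 147) = 20*150 = 3000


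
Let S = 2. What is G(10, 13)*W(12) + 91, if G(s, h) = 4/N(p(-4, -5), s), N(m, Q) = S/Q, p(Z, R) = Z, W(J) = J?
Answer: 331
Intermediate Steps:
N(m, Q) = 2/Q
G(s, h) = 2*s (G(s, h) = 4/((2/s)) = 4*(s/2) = 2*s)
G(10, 13)*W(12) + 91 = (2*10)*12 + 91 = 20*12 + 91 = 240 + 91 = 331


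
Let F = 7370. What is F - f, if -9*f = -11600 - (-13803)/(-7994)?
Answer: 437497817/71946 ≈ 6080.9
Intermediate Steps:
f = 92744203/71946 (f = -(-11600 - (-13803)/(-7994))/9 = -(-11600 - (-13803)*(-1)/7994)/9 = -(-11600 - 1*13803/7994)/9 = -(-11600 - 13803/7994)/9 = -⅑*(-92744203/7994) = 92744203/71946 ≈ 1289.1)
F - f = 7370 - 1*92744203/71946 = 7370 - 92744203/71946 = 437497817/71946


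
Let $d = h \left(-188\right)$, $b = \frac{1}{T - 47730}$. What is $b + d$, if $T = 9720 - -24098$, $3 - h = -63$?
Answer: $- \frac{172620097}{13912} \approx -12408.0$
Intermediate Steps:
$h = 66$ ($h = 3 - -63 = 3 + 63 = 66$)
$T = 33818$ ($T = 9720 + 24098 = 33818$)
$b = - \frac{1}{13912}$ ($b = \frac{1}{33818 - 47730} = \frac{1}{-13912} = - \frac{1}{13912} \approx -7.188 \cdot 10^{-5}$)
$d = -12408$ ($d = 66 \left(-188\right) = -12408$)
$b + d = - \frac{1}{13912} - 12408 = - \frac{172620097}{13912}$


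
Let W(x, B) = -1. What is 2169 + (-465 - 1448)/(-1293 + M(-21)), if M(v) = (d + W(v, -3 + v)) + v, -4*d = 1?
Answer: 11418761/5261 ≈ 2170.5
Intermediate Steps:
d = -¼ (d = -¼*1 = -¼ ≈ -0.25000)
M(v) = -5/4 + v (M(v) = (-¼ - 1) + v = -5/4 + v)
2169 + (-465 - 1448)/(-1293 + M(-21)) = 2169 + (-465 - 1448)/(-1293 + (-5/4 - 21)) = 2169 - 1913/(-1293 - 89/4) = 2169 - 1913/(-5261/4) = 2169 - 1913*(-4/5261) = 2169 + 7652/5261 = 11418761/5261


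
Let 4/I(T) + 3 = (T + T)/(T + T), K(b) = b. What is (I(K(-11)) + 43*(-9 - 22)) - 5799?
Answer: -7134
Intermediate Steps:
I(T) = -2 (I(T) = 4/(-3 + (T + T)/(T + T)) = 4/(-3 + (2*T)/((2*T))) = 4/(-3 + (2*T)*(1/(2*T))) = 4/(-3 + 1) = 4/(-2) = 4*(-½) = -2)
(I(K(-11)) + 43*(-9 - 22)) - 5799 = (-2 + 43*(-9 - 22)) - 5799 = (-2 + 43*(-31)) - 5799 = (-2 - 1333) - 5799 = -1335 - 5799 = -7134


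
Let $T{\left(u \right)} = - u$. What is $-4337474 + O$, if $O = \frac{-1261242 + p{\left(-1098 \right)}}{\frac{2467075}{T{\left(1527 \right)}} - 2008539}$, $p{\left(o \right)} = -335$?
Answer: $- \frac{13313901096612593}{3069506128} \approx -4.3375 \cdot 10^{6}$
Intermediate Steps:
$O = \frac{1926428079}{3069506128}$ ($O = \frac{-1261242 - 335}{\frac{2467075}{\left(-1\right) 1527} - 2008539} = - \frac{1261577}{\frac{2467075}{-1527} - 2008539} = - \frac{1261577}{2467075 \left(- \frac{1}{1527}\right) - 2008539} = - \frac{1261577}{- \frac{2467075}{1527} - 2008539} = - \frac{1261577}{- \frac{3069506128}{1527}} = \left(-1261577\right) \left(- \frac{1527}{3069506128}\right) = \frac{1926428079}{3069506128} \approx 0.6276$)
$-4337474 + O = -4337474 + \frac{1926428079}{3069506128} = - \frac{13313901096612593}{3069506128}$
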